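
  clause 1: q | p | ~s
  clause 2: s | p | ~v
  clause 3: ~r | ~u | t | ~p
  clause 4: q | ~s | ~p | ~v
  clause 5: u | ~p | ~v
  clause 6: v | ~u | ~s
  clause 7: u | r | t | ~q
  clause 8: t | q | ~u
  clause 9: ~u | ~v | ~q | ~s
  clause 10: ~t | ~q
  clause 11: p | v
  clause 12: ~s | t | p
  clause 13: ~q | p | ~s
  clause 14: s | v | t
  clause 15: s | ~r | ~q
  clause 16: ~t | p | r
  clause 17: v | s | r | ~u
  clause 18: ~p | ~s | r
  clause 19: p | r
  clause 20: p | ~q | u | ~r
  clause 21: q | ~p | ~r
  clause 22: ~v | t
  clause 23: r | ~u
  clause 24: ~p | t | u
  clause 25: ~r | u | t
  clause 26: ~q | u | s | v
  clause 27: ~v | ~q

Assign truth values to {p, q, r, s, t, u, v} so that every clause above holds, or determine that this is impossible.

p: 1,  q: 0,  r: 0,  s: 0,  t: 1,  u: 0,  v: 0

Suppose t = 1.
(~q) alone gives q = 0.
Suppose p = 1.
(~r) alone gives r = 0.
(~s) alone gives s = 0.
(~u) alone gives u = 0.
(~v) alone gives v = 0.
All clauses are satisfied.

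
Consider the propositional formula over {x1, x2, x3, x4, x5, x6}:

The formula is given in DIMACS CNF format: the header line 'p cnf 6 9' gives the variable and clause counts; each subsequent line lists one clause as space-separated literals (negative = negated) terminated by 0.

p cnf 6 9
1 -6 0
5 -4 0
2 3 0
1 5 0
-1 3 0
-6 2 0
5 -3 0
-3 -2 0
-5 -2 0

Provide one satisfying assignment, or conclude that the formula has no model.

x1 ↦ False,  x2 ↦ False,  x3 ↦ True,  x4 ↦ False,  x5 ↦ True,  x6 ↦ False

Case x1 = False:
From the singleton clause (¬x6), x6 = False.
From the singleton clause (x5), x5 = True.
From the singleton clause (¬x2), x2 = False.
From the singleton clause (x3), x3 = True.
Every clause is now satisfied; x4 is unconstrained.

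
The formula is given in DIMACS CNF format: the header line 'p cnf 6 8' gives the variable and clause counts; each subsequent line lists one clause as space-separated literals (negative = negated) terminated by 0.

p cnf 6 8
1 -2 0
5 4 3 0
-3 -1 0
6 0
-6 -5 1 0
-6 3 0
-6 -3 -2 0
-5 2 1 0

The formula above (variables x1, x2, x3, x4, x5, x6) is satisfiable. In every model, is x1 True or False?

False

Suppose x1 = True.
The clause (¬x3) is unit, so x3 = False.
The clause (x6) is unit, so x6 = True.
But (¬x6) is also a unit clause — contradiction.
So every satisfying assignment has x1 = False.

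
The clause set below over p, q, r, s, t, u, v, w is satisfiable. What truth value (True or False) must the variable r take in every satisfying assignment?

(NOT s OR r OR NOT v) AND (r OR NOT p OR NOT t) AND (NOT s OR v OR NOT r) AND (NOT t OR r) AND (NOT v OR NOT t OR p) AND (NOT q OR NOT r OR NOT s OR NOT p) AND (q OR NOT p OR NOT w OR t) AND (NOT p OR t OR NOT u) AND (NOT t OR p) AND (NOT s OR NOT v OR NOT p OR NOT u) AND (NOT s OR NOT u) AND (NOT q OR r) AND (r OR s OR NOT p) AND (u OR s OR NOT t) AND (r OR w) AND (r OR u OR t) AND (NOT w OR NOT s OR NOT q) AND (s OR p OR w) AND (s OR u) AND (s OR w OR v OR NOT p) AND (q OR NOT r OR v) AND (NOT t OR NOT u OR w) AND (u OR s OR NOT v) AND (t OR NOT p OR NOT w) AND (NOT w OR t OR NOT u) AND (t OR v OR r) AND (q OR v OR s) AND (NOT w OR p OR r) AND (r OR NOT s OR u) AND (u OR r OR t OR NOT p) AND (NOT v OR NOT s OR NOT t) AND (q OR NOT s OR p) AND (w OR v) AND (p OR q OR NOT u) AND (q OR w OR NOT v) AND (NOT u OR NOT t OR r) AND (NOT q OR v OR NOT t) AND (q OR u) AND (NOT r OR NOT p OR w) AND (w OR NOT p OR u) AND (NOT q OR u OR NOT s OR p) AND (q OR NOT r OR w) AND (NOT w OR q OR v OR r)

Suppose r = false.
(NOT t) alone gives t = false.
(NOT q) alone gives q = false.
(w) alone gives w = true.
(NOT p) alone gives p = false.
But (p) is also a unit clause — contradiction.
So every satisfying assignment has r = True.

True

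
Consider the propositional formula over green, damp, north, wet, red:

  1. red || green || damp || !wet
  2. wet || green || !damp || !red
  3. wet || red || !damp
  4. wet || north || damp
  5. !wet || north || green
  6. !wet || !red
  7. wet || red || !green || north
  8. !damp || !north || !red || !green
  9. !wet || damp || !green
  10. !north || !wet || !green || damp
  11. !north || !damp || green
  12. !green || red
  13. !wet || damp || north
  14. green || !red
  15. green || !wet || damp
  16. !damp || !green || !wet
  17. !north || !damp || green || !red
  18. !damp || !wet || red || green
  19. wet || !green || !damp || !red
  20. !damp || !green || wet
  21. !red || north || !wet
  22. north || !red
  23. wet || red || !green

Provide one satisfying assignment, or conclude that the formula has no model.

green=true; damp=false; north=true; wet=false; red=true

Suppose wet = false.
Suppose red = true.
The clause (green) is unit, so green = true.
The clause (!damp) is unit, so damp = false.
The clause (north) is unit, so north = true.
This assignment satisfies each clause.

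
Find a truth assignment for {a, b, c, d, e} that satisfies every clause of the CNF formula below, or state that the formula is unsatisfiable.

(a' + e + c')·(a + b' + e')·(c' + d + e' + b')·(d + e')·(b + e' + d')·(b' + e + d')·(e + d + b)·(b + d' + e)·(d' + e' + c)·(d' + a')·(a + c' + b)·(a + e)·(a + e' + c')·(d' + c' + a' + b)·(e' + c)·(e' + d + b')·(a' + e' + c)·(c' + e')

a: 1; b: 1; c: 0; d: 0; e: 0

Case d = 0:
From the singleton clause (e'), e = 0.
From the singleton clause (b), b = 1.
From the singleton clause (a), a = 1.
From the singleton clause (c'), c = 0.
All clauses are satisfied.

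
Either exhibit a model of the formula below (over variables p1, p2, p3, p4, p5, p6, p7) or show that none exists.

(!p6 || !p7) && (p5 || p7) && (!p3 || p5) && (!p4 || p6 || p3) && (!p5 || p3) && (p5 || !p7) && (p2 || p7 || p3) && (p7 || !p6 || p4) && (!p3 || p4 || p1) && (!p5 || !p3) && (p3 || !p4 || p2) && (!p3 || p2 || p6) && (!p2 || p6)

Suppose p6 = false.
Unit clause (!p2) forces p2 = false.
Unit clause (!p3) forces p3 = false.
Unit clause (!p4) forces p4 = false.
Unit clause (!p5) forces p5 = false.
Unit clause (p7) forces p7 = true.
That conflicts with the unit clause (!p7).
Undo p6 and try p6 = true.
Unit clause (!p7) forces p7 = false.
Unit clause (p5) forces p5 = true.
Unit clause (p3) forces p3 = true.
That conflicts with the unit clause (!p3).
Either choice for p6 ends in contradiction.

UNSATISFIABLE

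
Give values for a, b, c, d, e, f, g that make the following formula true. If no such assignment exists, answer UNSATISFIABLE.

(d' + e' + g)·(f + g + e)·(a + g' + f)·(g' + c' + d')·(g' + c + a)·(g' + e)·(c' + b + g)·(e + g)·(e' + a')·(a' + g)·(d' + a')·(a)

UNSATISFIABLE

The clause (a) is unit, so a = 1.
The clause (e') is unit, so e = 0.
The clause (g') is unit, so g = 0.
That conflicts with the unit clause (g).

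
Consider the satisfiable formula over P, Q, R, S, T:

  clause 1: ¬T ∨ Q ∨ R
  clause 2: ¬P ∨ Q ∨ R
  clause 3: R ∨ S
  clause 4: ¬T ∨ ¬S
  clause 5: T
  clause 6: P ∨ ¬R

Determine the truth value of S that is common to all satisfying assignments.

False

Suppose S = True.
Unit clause (¬T) forces T = False.
That conflicts with the unit clause (T).
So every satisfying assignment has S = False.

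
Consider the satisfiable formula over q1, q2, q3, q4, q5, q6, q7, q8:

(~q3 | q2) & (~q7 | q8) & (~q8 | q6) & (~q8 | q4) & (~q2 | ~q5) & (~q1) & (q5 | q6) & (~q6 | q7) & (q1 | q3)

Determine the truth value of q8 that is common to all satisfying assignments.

True

Suppose q8 = 0.
From the singleton clause (~q7), q7 = 0.
From the singleton clause (~q1), q1 = 0.
From the singleton clause (~q6), q6 = 0.
From the singleton clause (q5), q5 = 1.
From the singleton clause (~q2), q2 = 0.
From the singleton clause (~q3), q3 = 0.
But (q3) is also a unit clause — contradiction.
So every satisfying assignment has q8 = True.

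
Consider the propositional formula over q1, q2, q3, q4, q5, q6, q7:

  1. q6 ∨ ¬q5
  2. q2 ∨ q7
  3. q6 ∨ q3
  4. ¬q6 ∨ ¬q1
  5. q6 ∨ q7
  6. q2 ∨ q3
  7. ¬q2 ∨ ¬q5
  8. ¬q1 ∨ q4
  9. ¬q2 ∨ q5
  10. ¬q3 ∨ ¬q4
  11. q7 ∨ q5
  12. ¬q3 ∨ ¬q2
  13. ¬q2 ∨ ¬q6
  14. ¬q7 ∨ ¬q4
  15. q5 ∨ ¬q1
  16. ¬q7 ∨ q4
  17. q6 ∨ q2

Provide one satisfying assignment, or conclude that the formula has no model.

Case q6 = True:
From the singleton clause (¬q1), q1 = False.
From the singleton clause (¬q2), q2 = False.
From the singleton clause (q7), q7 = True.
From the singleton clause (q3), q3 = True.
From the singleton clause (¬q4), q4 = False.
But (q4) is also a unit clause — contradiction.
That branch fails; take q6 = False instead.
From the singleton clause (¬q5), q5 = False.
From the singleton clause (q3), q3 = True.
From the singleton clause (q7), q7 = True.
From the singleton clause (¬q2), q2 = False.
But (q2) is also a unit clause — contradiction.
Both values of q6 lead to a conflict.

UNSATISFIABLE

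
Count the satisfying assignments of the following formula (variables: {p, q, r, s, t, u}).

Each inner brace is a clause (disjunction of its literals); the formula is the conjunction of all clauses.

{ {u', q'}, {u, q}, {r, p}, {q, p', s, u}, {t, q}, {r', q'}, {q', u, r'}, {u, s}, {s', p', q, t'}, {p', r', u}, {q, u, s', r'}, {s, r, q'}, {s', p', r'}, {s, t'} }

There are 2^6 = 64 truth assignments over (p, q, r, s, t, u).
Split on q. With q = 1, the clauses containing q are satisfied and q' drops from the rest; 2 of the 2^5 = 32 assignments to the other variables satisfy what remains.
With q = 0, by the same count on the reduced clause set, 1 assignment works.
(One model: p=F, q=F, r=T, s=T, t=T, u=T.)
Total: 2 + 1 = 3.

3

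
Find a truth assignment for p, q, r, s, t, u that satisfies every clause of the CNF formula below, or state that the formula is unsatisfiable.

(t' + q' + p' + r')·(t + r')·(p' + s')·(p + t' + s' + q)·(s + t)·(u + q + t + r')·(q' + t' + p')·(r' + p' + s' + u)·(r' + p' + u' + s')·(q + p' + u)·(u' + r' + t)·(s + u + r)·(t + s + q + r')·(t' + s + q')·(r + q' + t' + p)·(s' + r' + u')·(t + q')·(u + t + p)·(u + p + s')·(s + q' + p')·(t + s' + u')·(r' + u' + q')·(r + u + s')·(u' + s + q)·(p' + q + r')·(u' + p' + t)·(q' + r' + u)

Branch on t: set t = 1.
Branch on p: set p = 0.
Branch on s: set s = 0.
(q') alone gives q = 0.
(u') alone gives u = 0.
(r) alone gives r = 1.
This assignment satisfies each clause.

p=0,  q=0,  r=1,  s=0,  t=1,  u=0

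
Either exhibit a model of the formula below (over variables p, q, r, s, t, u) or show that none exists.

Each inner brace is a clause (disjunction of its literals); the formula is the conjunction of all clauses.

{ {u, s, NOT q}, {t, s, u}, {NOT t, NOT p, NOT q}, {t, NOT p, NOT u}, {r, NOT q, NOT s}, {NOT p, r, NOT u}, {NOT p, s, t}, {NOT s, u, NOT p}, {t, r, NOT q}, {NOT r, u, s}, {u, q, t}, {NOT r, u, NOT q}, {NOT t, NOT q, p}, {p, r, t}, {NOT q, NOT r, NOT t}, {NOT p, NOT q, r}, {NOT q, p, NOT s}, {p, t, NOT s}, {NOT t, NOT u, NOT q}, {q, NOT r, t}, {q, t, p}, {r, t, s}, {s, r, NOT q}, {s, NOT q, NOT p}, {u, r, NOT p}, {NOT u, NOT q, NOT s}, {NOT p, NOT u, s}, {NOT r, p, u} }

Branch on u: set u = false.
Branch on s: set s = true.
Unit clause (NOT p) forces p = false.
Unit clause (NOT q) forces q = false.
Unit clause (t) forces t = true.
Unit clause (NOT r) forces r = false.
This assignment satisfies each clause.

p ↦ false,  q ↦ false,  r ↦ false,  s ↦ true,  t ↦ true,  u ↦ false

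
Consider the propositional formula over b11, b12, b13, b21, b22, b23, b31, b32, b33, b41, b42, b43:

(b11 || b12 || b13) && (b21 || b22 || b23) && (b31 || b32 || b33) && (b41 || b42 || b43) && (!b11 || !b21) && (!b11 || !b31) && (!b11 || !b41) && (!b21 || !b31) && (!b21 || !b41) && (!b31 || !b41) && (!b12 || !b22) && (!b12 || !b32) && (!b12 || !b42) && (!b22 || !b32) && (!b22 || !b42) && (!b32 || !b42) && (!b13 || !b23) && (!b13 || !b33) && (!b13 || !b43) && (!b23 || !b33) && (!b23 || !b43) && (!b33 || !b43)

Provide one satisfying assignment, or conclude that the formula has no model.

UNSATISFIABLE

Try b11 = false.
Try b12 = true.
(!b22) alone gives b22 = false.
(!b32) alone gives b32 = false.
(!b42) alone gives b42 = false.
Try b21 = true.
(!b31) alone gives b31 = false.
(b33) alone gives b33 = true.
(!b41) alone gives b41 = false.
(b43) alone gives b43 = true.
That conflicts with the unit clause (!b43).
That branch fails; take b21 = false instead.
(b23) alone gives b23 = true.
(!b13) alone gives b13 = false.
(!b33) alone gives b33 = false.
(b31) alone gives b31 = true.
(!b41) alone gives b41 = false.
(b43) alone gives b43 = true.
That conflicts with the unit clause (!b43).
Either choice for b21 ends in contradiction.
That branch fails; take b12 = false instead.
(b13) alone gives b13 = true.
(!b23) alone gives b23 = false.
(!b33) alone gives b33 = false.
(!b43) alone gives b43 = false.
Try b21 = true.
(!b31) alone gives b31 = false.
(b32) alone gives b32 = true.
(!b41) alone gives b41 = false.
(b42) alone gives b42 = true.
That conflicts with the unit clause (!b42).
That branch fails; take b21 = false instead.
(b22) alone gives b22 = true.
(!b32) alone gives b32 = false.
(b31) alone gives b31 = true.
(!b41) alone gives b41 = false.
(b42) alone gives b42 = true.
That conflicts with the unit clause (!b42).
Either choice for b21 ends in contradiction.
Either choice for b12 ends in contradiction.
That branch fails; take b11 = true instead.
(!b21) alone gives b21 = false.
(!b31) alone gives b31 = false.
(!b41) alone gives b41 = false.
Try b22 = true.
(!b12) alone gives b12 = false.
(!b32) alone gives b32 = false.
(b33) alone gives b33 = true.
(!b42) alone gives b42 = false.
(b43) alone gives b43 = true.
That conflicts with the unit clause (!b43).
That branch fails; take b22 = false instead.
(b23) alone gives b23 = true.
(!b13) alone gives b13 = false.
(!b33) alone gives b33 = false.
(b32) alone gives b32 = true.
(!b12) alone gives b12 = false.
(!b42) alone gives b42 = false.
(b43) alone gives b43 = true.
That conflicts with the unit clause (!b43).
Either choice for b22 ends in contradiction.
Either choice for b11 ends in contradiction.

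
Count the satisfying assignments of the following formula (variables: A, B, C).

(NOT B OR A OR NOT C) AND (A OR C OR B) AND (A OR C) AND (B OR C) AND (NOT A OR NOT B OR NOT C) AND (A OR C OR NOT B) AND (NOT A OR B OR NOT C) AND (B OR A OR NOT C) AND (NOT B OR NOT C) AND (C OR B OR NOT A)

1

There are 2^3 = 8 truth assignments over (A, B, C).
Split on B. With B = true, the clauses containing B are satisfied and NOT B drops from the rest; 1 of the 2^2 = 4 assignments to the other variables satisfy what remains.
With B = false, by the same count on the reduced clause set, 0 assignments work.
Total: 1 + 0 = 1.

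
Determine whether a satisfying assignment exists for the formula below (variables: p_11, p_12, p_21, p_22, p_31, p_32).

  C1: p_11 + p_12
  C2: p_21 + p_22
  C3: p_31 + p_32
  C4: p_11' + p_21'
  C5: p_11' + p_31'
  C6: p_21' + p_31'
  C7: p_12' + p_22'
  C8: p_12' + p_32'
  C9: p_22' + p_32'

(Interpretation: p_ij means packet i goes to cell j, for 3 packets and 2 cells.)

Branch on p_11: set p_11 = 1.
(p_21') alone gives p_21 = 0.
(p_22) alone gives p_22 = 1.
(p_31') alone gives p_31 = 0.
(p_32) alone gives p_32 = 1.
But (p_32') is also a unit clause — contradiction.
Backtrack on p_11: now try p_11 = 0.
(p_12) alone gives p_12 = 1.
(p_22') alone gives p_22 = 0.
(p_21) alone gives p_21 = 1.
(p_31') alone gives p_31 = 0.
(p_32) alone gives p_32 = 1.
But (p_32') is also a unit clause — contradiction.
Either choice for p_11 ends in contradiction.
No assignment satisfies every clause.

No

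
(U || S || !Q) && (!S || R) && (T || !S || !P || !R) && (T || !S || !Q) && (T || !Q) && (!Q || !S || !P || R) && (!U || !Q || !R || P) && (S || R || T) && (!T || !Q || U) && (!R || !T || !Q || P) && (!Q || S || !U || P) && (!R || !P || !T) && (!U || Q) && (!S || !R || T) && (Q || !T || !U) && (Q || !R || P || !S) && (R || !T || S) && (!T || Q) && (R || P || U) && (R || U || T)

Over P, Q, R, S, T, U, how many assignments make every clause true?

2

There are 2^6 = 64 truth assignments over (P, Q, R, S, T, U).
Split on U. With U = true, the clauses containing U are satisfied and !U drops from the rest; 0 of the 2^5 = 32 assignments to the other variables satisfy what remains.
With U = false, by the same count on the reduced clause set, 2 assignments work.
Total: 0 + 2 = 2.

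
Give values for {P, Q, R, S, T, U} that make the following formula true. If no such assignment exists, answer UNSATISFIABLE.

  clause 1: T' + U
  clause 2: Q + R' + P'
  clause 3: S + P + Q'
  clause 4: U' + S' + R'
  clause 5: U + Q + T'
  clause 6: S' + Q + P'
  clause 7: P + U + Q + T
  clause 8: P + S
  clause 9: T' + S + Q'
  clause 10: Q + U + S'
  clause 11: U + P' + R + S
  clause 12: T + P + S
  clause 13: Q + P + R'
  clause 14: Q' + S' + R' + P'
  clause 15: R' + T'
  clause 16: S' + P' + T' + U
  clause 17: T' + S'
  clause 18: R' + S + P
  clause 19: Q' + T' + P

Case T = 1:
(U) alone gives U = 1.
(R') alone gives R = 0.
(S') alone gives S = 0.
(P) alone gives P = 1.
(Q') alone gives Q = 0.
This assignment satisfies each clause.

P ↦ 1,  Q ↦ 0,  R ↦ 0,  S ↦ 0,  T ↦ 1,  U ↦ 1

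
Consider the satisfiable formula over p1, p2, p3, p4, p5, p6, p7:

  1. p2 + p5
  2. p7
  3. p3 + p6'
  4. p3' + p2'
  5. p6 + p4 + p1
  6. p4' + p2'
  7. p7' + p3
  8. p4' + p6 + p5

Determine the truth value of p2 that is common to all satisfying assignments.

Suppose p2 = 1.
(p7) alone gives p7 = 1.
(p3') alone gives p3 = 0.
Now (p3) is unsatisfied and unit — conflict.
So every satisfying assignment has p2 = False.

False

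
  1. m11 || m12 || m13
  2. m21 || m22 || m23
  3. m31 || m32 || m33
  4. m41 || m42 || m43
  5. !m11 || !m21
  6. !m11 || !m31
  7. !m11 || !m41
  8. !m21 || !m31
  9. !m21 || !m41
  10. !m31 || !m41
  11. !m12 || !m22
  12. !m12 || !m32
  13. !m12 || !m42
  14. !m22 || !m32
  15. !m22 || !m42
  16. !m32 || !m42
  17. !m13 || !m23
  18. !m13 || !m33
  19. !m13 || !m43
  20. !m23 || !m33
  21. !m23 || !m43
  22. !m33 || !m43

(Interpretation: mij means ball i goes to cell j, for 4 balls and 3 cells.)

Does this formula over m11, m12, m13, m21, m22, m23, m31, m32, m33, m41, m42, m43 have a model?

Case m11 = false:
Case m12 = true:
The clause (!m22) is unit, so m22 = false.
The clause (!m32) is unit, so m32 = false.
The clause (!m42) is unit, so m42 = false.
Case m21 = true:
The clause (!m31) is unit, so m31 = false.
The clause (m33) is unit, so m33 = true.
The clause (!m41) is unit, so m41 = false.
The clause (m43) is unit, so m43 = true.
But (!m43) is also a unit clause — contradiction.
That branch fails; take m21 = false instead.
The clause (m23) is unit, so m23 = true.
The clause (!m13) is unit, so m13 = false.
The clause (!m33) is unit, so m33 = false.
The clause (m31) is unit, so m31 = true.
The clause (!m41) is unit, so m41 = false.
The clause (m43) is unit, so m43 = true.
But (!m43) is also a unit clause — contradiction.
Neither m21 = true nor m21 = false works.
That branch fails; take m12 = false instead.
The clause (m13) is unit, so m13 = true.
The clause (!m23) is unit, so m23 = false.
The clause (!m33) is unit, so m33 = false.
The clause (!m43) is unit, so m43 = false.
Case m21 = true:
The clause (!m31) is unit, so m31 = false.
The clause (m32) is unit, so m32 = true.
The clause (!m41) is unit, so m41 = false.
The clause (m42) is unit, so m42 = true.
But (!m42) is also a unit clause — contradiction.
That branch fails; take m21 = false instead.
The clause (m22) is unit, so m22 = true.
The clause (!m32) is unit, so m32 = false.
The clause (m31) is unit, so m31 = true.
The clause (!m41) is unit, so m41 = false.
The clause (m42) is unit, so m42 = true.
But (!m42) is also a unit clause — contradiction.
Neither m21 = true nor m21 = false works.
Neither m12 = true nor m12 = false works.
That branch fails; take m11 = true instead.
The clause (!m21) is unit, so m21 = false.
The clause (!m31) is unit, so m31 = false.
The clause (!m41) is unit, so m41 = false.
Case m22 = true:
The clause (!m12) is unit, so m12 = false.
The clause (!m32) is unit, so m32 = false.
The clause (m33) is unit, so m33 = true.
The clause (!m42) is unit, so m42 = false.
The clause (m43) is unit, so m43 = true.
But (!m43) is also a unit clause — contradiction.
That branch fails; take m22 = false instead.
The clause (m23) is unit, so m23 = true.
The clause (!m13) is unit, so m13 = false.
The clause (!m33) is unit, so m33 = false.
The clause (m32) is unit, so m32 = true.
The clause (!m12) is unit, so m12 = false.
The clause (!m42) is unit, so m42 = false.
The clause (m43) is unit, so m43 = true.
But (!m43) is also a unit clause — contradiction.
Neither m22 = true nor m22 = false works.
Neither m11 = true nor m11 = false works.
No assignment satisfies every clause.

No, unsatisfiable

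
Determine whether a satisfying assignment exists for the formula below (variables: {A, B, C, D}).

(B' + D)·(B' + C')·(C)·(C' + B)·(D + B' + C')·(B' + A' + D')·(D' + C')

Unit clause (C) forces C = 1.
Unit clause (B') forces B = 0.
That conflicts with the unit clause (B).
No assignment satisfies every clause.

Unsatisfiable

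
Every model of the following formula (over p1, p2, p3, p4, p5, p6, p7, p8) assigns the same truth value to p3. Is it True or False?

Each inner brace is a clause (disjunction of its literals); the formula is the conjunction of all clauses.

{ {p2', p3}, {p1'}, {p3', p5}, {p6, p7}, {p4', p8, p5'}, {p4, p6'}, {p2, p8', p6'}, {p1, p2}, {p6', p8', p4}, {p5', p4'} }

True

Suppose p3 = 0.
(p2') alone gives p2 = 0.
(p1') alone gives p1 = 0.
Now (p1) is unsatisfied and unit — conflict.
So every satisfying assignment has p3 = True.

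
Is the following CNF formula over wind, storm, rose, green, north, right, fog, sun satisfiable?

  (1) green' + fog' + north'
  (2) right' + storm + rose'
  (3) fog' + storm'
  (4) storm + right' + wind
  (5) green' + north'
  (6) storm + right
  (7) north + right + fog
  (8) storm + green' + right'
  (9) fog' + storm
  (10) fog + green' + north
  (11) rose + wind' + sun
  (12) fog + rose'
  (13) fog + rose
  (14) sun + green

Unsatisfiable

Branch on fog: set fog = 0.
(rose') alone gives rose = 0.
That conflicts with the unit clause (rose).
Undo fog and try fog = 1.
(storm') alone gives storm = 0.
That conflicts with the unit clause (storm).
Either choice for fog ends in contradiction.
No assignment satisfies every clause.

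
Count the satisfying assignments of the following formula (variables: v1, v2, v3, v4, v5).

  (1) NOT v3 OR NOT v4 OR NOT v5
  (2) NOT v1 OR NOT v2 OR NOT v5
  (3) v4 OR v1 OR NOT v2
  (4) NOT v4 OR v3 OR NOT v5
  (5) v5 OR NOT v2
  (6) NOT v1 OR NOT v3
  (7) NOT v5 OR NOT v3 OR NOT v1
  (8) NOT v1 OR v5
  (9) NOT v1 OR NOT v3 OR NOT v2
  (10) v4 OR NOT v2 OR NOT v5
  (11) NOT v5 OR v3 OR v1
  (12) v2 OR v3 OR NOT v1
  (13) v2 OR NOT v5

4

There are 2^5 = 32 truth assignments over (v1, v2, v3, v4, v5).
Split on v4. With v4 = true, the clauses containing v4 are satisfied and NOT v4 drops from the rest; 2 of the 2^4 = 16 assignments to the other variables satisfy what remains.
With v4 = false, by the same count on the reduced clause set, 2 assignments work.
(One model: v1=F, v2=F, v3=F, v4=F, v5=F.)
Total: 2 + 2 = 4.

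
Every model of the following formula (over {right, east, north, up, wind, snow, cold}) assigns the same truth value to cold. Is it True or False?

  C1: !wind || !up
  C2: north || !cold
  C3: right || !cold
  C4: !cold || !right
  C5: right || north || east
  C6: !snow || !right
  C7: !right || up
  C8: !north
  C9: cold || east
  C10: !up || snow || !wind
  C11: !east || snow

Suppose cold = true.
(north) alone gives north = true.
Now (!north) is unsatisfied and unit — conflict.
So every satisfying assignment has cold = False.

False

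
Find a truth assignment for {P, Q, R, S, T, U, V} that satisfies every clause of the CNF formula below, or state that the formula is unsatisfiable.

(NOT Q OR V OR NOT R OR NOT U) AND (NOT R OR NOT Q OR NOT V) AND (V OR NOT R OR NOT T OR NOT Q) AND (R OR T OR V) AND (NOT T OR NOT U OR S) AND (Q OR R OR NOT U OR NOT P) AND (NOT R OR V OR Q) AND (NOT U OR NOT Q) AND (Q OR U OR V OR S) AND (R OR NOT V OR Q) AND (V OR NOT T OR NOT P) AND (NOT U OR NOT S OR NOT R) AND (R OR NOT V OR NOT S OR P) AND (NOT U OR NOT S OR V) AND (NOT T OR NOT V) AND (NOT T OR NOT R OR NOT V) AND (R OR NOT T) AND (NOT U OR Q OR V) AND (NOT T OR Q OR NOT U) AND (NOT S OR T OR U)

Suppose U = true.
The clause (NOT Q) is unit, so Q = false.
The clause (V) is unit, so V = true.
The clause (R) is unit, so R = true.
The clause (NOT S) is unit, so S = false.
The clause (NOT T) is unit, so T = false.
All clauses hold; P can take either value.

P: true; Q: false; R: true; S: false; T: false; U: true; V: true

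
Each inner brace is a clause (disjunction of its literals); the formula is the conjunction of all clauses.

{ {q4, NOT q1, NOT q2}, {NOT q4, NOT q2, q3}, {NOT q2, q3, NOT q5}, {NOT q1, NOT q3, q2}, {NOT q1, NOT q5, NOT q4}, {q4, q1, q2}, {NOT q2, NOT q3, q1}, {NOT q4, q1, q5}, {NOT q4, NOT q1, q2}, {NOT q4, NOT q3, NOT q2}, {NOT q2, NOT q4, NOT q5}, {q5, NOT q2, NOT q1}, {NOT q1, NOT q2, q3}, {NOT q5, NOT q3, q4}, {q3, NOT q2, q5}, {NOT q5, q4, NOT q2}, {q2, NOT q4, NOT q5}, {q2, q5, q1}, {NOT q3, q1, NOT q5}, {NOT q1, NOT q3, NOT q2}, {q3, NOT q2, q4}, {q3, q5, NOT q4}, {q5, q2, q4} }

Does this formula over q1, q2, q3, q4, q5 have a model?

Yes

Suppose q4 = false.
Suppose q1 = true.
Unit clause (NOT q2) forces q2 = false.
Unit clause (NOT q3) forces q3 = false.
Unit clause (q5) forces q5 = true.
This assignment satisfies each clause.
A satisfying assignment: q1=true, q2=false, q3=false, q4=false, q5=true.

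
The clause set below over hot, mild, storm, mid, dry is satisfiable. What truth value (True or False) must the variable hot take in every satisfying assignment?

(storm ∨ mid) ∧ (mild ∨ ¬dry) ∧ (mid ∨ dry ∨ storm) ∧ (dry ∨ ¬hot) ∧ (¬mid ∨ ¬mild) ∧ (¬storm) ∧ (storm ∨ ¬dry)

False

Suppose hot = True.
The clause (dry) is unit, so dry = True.
The clause (mild) is unit, so mild = True.
The clause (¬mid) is unit, so mid = False.
The clause (storm) is unit, so storm = True.
Now (¬storm) is unsatisfied and unit — conflict.
So every satisfying assignment has hot = False.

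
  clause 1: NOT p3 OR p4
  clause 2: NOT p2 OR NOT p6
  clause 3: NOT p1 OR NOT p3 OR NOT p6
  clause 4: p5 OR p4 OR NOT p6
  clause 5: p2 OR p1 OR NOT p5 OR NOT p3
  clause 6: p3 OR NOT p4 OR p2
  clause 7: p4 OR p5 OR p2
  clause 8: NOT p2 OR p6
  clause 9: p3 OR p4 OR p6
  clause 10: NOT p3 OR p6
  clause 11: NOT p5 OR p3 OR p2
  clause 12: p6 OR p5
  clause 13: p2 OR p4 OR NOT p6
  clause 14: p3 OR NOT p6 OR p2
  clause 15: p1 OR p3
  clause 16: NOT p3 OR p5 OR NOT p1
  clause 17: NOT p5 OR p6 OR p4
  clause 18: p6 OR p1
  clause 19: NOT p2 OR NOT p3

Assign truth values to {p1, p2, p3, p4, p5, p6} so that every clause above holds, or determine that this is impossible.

Suppose p3 = true.
Unit clause (p4) forces p4 = true.
Unit clause (p6) forces p6 = true.
Unit clause (NOT p2) forces p2 = false.
Unit clause (NOT p1) forces p1 = false.
Unit clause (NOT p5) forces p5 = false.
Every clause now holds.

p1=false,  p2=false,  p3=true,  p4=true,  p5=false,  p6=true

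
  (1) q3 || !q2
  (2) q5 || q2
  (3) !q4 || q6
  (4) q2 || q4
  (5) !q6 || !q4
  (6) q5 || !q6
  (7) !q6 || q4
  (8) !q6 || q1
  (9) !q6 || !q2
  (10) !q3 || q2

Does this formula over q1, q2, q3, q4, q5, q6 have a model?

Case q3 = true:
(q2) alone gives q2 = true.
(!q6) alone gives q6 = false.
(!q4) alone gives q4 = false.
No clause remains; q1, q5 are free.
A satisfying assignment: q1: true; q2: true; q3: true; q4: false; q5: true; q6: false.

Satisfiable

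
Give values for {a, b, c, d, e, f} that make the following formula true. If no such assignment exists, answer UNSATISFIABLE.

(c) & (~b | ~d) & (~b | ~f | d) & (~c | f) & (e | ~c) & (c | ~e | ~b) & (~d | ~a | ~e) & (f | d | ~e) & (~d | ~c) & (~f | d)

From the singleton clause (c), c = 1.
From the singleton clause (f), f = 1.
From the singleton clause (e), e = 1.
From the singleton clause (~d), d = 0.
Now (d) is unsatisfied and unit — conflict.

UNSATISFIABLE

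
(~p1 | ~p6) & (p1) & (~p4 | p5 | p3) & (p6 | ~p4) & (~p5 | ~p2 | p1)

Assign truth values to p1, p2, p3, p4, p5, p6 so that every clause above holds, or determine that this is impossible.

The clause (p1) is unit, so p1 = 1.
The clause (~p6) is unit, so p6 = 0.
The clause (~p4) is unit, so p4 = 0.
All clauses hold; p2, p3, p5 can take either value.

p1 ↦ 1; p2 ↦ 0; p3 ↦ 0; p4 ↦ 0; p5 ↦ 0; p6 ↦ 0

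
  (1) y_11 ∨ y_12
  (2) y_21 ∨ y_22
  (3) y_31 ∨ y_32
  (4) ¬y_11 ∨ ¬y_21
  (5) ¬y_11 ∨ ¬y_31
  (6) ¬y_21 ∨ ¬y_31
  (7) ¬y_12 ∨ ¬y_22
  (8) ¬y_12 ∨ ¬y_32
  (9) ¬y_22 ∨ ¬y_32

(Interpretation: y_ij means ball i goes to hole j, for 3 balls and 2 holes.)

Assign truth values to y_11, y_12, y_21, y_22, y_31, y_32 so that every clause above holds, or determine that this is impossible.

UNSATISFIABLE

Try y_11 = True.
The clause (¬y_21) is unit, so y_21 = False.
The clause (y_22) is unit, so y_22 = True.
The clause (¬y_31) is unit, so y_31 = False.
The clause (y_32) is unit, so y_32 = True.
Now (¬y_32) is unsatisfied and unit — conflict.
That branch fails; take y_11 = False instead.
The clause (y_12) is unit, so y_12 = True.
The clause (¬y_22) is unit, so y_22 = False.
The clause (y_21) is unit, so y_21 = True.
The clause (¬y_31) is unit, so y_31 = False.
The clause (y_32) is unit, so y_32 = True.
Now (¬y_32) is unsatisfied and unit — conflict.
Either choice for y_11 ends in contradiction.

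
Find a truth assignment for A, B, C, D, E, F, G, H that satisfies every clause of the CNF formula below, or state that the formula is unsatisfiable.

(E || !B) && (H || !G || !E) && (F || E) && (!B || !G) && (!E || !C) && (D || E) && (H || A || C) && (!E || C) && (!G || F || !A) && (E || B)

Suppose E = true.
From the singleton clause (!C), C = false.
But (C) is also a unit clause — contradiction.
Backtrack on E: now try E = false.
From the singleton clause (!B), B = false.
But (B) is also a unit clause — contradiction.
Neither E = true nor E = false works.

UNSATISFIABLE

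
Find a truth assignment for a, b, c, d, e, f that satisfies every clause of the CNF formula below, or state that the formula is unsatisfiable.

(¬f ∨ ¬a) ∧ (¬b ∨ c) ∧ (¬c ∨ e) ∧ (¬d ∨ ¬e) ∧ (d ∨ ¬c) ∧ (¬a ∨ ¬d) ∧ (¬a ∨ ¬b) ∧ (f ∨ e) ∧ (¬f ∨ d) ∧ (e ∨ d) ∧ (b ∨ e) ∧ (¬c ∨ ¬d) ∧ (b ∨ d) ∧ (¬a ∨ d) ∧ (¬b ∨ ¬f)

Case f = False:
(e) alone gives e = True.
(¬d) alone gives d = False.
(¬c) alone gives c = False.
(¬b) alone gives b = False.
Now (b) is unsatisfied and unit — conflict.
That branch fails; take f = True instead.
(¬a) alone gives a = False.
(d) alone gives d = True.
(¬e) alone gives e = False.
(¬c) alone gives c = False.
(¬b) alone gives b = False.
Now (b) is unsatisfied and unit — conflict.
Either choice for f ends in contradiction.

UNSATISFIABLE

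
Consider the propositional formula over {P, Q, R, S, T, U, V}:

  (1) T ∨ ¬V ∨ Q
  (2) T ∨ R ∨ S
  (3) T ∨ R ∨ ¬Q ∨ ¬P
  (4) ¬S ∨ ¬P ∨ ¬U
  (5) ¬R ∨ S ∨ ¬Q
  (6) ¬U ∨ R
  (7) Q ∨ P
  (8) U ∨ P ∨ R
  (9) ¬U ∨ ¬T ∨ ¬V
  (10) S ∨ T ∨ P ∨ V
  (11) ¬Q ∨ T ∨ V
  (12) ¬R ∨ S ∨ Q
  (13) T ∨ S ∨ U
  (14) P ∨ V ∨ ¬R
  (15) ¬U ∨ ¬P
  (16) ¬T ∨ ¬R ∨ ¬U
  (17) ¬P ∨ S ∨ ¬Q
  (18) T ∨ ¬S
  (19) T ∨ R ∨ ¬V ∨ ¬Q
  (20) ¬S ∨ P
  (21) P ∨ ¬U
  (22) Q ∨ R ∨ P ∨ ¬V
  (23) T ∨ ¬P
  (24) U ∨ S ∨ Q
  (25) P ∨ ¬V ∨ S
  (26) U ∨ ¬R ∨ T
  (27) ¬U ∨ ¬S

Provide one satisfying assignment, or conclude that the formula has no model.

Branch on U: set U = False.
Branch on Q: set Q = False.
Unit clause (P) forces P = True.
Unit clause (T) forces T = True.
Unit clause (S) forces S = True.
No clause remains; R, V are free.

P: True; Q: False; R: True; S: True; T: True; U: False; V: False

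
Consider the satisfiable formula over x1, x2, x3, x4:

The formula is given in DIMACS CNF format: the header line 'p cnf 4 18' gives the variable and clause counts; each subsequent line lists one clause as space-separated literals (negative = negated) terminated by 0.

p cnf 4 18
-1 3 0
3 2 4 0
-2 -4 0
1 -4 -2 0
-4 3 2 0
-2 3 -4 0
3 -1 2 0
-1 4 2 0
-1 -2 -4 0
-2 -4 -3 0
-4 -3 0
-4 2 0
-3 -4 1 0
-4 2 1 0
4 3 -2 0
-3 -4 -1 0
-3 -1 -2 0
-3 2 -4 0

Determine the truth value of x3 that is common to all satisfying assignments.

Suppose x3 = False.
(¬x1) alone gives x1 = False.
Case x2 = True:
(¬x4) alone gives x4 = False.
But (x4) is also a unit clause — contradiction.
Undo x2 and try x2 = False.
(x4) alone gives x4 = True.
But (¬x4) is also a unit clause — contradiction.
Neither x2 = True nor x2 = False works.
So every satisfying assignment has x3 = True.

True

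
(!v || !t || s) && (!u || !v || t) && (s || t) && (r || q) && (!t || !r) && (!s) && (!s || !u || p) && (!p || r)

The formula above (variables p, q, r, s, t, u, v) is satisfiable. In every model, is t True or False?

Suppose t = false.
Unit clause (s) forces s = true.
That conflicts with the unit clause (!s).
So every satisfying assignment has t = True.

True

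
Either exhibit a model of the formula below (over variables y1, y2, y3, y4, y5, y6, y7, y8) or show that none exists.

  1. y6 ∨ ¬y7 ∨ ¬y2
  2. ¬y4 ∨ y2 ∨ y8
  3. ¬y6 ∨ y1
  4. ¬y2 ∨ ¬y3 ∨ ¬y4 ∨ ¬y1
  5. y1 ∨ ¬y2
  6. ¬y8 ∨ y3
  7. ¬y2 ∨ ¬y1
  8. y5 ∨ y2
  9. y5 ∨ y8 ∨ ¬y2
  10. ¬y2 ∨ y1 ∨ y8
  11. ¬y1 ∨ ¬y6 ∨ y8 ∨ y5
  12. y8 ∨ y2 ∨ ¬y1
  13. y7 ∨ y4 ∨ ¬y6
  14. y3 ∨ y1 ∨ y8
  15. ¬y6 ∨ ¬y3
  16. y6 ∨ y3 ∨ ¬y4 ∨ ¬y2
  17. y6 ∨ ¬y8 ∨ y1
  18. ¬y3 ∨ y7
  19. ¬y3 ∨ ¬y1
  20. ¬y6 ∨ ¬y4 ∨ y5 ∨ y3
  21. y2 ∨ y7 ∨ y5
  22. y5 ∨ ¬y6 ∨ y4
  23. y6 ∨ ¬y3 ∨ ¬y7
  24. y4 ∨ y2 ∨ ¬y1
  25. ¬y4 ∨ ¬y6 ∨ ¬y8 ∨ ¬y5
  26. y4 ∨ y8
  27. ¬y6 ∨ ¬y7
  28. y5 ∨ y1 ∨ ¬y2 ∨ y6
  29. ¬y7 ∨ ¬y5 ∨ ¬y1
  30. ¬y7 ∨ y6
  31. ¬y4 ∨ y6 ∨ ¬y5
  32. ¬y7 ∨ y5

Branch on y6: set y6 = False.
Unit clause (¬y7) forces y7 = False.
Unit clause (¬y3) forces y3 = False.
Unit clause (¬y8) forces y8 = False.
Unit clause (y1) forces y1 = True.
Unit clause (¬y2) forces y2 = False.
That conflicts with the unit clause (y2).
Backtrack on y6: now try y6 = True.
Unit clause (y1) forces y1 = True.
Unit clause (¬y2) forces y2 = False.
Unit clause (y5) forces y5 = True.
Unit clause (y8) forces y8 = True.
Unit clause (y3) forces y3 = True.
That conflicts with the unit clause (¬y3).
Neither y6 = True nor y6 = False works.

UNSATISFIABLE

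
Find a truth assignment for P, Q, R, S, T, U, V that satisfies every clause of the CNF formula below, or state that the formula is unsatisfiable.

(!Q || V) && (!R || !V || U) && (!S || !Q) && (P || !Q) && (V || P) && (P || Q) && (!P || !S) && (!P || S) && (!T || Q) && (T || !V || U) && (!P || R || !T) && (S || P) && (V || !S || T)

UNSATISFIABLE

Case Q = false:
From the singleton clause (P), P = true.
From the singleton clause (!S), S = false.
Now (S) is unsatisfied and unit — conflict.
So Q must be the other value — set Q = true.
From the singleton clause (V), V = true.
From the singleton clause (!S), S = false.
From the singleton clause (P), P = true.
Now (!P) is unsatisfied and unit — conflict.
Both values of Q lead to a conflict.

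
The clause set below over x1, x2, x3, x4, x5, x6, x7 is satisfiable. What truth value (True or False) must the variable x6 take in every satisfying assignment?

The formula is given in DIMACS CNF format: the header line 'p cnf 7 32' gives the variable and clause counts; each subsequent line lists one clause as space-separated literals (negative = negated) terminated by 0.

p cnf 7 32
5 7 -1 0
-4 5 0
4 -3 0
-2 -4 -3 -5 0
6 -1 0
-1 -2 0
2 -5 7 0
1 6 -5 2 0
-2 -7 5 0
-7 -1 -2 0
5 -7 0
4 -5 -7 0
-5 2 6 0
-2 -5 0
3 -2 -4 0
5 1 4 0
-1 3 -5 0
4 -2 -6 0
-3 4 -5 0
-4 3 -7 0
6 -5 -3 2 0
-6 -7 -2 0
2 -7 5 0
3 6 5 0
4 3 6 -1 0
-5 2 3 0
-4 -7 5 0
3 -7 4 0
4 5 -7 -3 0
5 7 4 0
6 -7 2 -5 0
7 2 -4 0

Suppose x6 = False.
(¬x1) alone gives x1 = False.
Case x4 = False:
(¬x3) alone gives x3 = False.
(x5) alone gives x5 = True.
(x2) alone gives x2 = True.
That conflicts with the unit clause (¬x2).
So x4 must be the other value — set x4 = True.
(x5) alone gives x5 = True.
(x2) alone gives x2 = True.
That conflicts with the unit clause (¬x2).
Neither x4 = True nor x4 = False works.
So every satisfying assignment has x6 = True.

True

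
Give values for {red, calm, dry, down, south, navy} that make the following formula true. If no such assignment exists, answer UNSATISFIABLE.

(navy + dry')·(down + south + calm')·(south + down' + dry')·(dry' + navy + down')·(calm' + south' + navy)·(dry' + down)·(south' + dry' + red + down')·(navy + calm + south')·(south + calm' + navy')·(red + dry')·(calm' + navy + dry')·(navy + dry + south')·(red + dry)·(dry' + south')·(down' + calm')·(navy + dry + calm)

Suppose navy = 1.
Suppose dry = 0.
(red) alone gives red = 1.
Suppose south = 1.
Suppose down = 1.
(calm') alone gives calm = 0.
Every clause now holds.

red ↦ 1; calm ↦ 0; dry ↦ 0; down ↦ 1; south ↦ 1; navy ↦ 1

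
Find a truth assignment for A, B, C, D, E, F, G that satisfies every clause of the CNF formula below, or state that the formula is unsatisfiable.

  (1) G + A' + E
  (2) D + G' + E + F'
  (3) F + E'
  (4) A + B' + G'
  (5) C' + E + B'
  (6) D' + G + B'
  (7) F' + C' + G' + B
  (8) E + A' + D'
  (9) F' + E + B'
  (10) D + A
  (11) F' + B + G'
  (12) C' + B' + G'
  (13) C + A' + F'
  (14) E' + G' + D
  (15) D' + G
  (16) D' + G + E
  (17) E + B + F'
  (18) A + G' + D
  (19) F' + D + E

A: 1,  B: 0,  C: 1,  D: 0,  E: 0,  F: 0,  G: 1

Suppose F = 0.
(E') alone gives E = 0.
Suppose G = 1.
Suppose A = 1.
(D') alone gives D = 0.
Suppose C = 1.
(B') alone gives B = 0.
Every clause now holds.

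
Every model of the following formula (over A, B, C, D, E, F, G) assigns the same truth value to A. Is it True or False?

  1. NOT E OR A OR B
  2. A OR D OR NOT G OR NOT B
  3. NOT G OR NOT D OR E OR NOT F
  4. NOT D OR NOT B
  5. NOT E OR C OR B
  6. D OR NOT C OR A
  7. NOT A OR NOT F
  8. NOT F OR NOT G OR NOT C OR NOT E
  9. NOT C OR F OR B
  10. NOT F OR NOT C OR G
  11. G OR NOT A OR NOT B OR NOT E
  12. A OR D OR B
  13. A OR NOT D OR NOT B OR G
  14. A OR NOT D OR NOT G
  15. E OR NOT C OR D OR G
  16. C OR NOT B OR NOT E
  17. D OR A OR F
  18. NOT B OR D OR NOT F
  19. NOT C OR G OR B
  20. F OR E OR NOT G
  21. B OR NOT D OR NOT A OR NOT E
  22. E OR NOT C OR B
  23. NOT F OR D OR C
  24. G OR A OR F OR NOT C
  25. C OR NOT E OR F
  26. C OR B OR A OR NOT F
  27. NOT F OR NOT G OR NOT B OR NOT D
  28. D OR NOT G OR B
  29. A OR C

True

Suppose A = false.
The clause (C) is unit, so C = true.
The clause (D) is unit, so D = true.
The clause (NOT B) is unit, so B = false.
The clause (NOT E) is unit, so E = false.
Now (E) is unsatisfied and unit — conflict.
So every satisfying assignment has A = True.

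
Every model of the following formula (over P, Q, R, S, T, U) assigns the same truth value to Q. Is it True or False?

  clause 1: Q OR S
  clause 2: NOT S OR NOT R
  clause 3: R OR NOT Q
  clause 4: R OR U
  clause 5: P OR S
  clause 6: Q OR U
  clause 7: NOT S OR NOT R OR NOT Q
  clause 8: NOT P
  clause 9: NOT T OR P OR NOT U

False

Suppose Q = true.
(R) alone gives R = true.
(NOT S) alone gives S = false.
(P) alone gives P = true.
That conflicts with the unit clause (NOT P).
So every satisfying assignment has Q = False.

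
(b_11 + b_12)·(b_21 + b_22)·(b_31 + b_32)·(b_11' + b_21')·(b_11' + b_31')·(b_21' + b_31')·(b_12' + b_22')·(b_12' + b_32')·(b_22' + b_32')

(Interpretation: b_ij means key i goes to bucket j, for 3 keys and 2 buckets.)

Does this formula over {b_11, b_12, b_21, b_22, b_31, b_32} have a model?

No

Branch on b_11: set b_11 = 1.
(b_21') alone gives b_21 = 0.
(b_22) alone gives b_22 = 1.
(b_31') alone gives b_31 = 0.
(b_32) alone gives b_32 = 1.
That conflicts with the unit clause (b_32').
That branch fails; take b_11 = 0 instead.
(b_12) alone gives b_12 = 1.
(b_22') alone gives b_22 = 0.
(b_21) alone gives b_21 = 1.
(b_31') alone gives b_31 = 0.
(b_32) alone gives b_32 = 1.
That conflicts with the unit clause (b_32').
Either choice for b_11 ends in contradiction.
No assignment satisfies every clause.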